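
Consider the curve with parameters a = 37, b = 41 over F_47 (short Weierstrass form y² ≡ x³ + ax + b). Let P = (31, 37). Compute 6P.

Repeated addition: build up to 6P.
2P: tangent at (31, 37): λ = (3·31² + 37)/(2·37) ≡ 6/27. 27⁻¹ ≡ 7 (mod 47) since 27·7 = 189 ≡ 1, so λ ≡ 6·7 ≡ 42.
  x = λ² - 31 - 31 = 1764 - 62 ≡ 10; y = λ·(31 - 10) - 37 ≡ 46. → (10, 46)
3P: (10, 46) + (31, 37). λ = (37 - 46)/(31 - 10) ≡ 38/21 mod 47. 21⁻¹ ≡ 9 (mod 47), so λ ≡ 13.
  x = λ² - 10 - 31 = 169 - 41 ≡ 34; y = λ·(10 - 34) - 46 ≡ 18. → (34, 18)
4P: (34, 18) + (31, 37). λ = (37 - 18)/(31 - 34) ≡ 19/44 mod 47. 44⁻¹ ≡ 31 (mod 47), so λ ≡ 25.
  x = λ² - 34 - 31 = 625 - 65 ≡ 43; y = λ·(34 - 43) - 18 ≡ 39. → (43, 39)
5P: (43, 39) + (31, 37). λ = (37 - 39)/(31 - 43) ≡ 45/35 mod 47. 35⁻¹ ≡ 43 (mod 47), so λ ≡ 8.
  x = λ² - 43 - 31 = 64 - 74 ≡ 37; y = λ·(43 - 37) - 39 ≡ 9. → (37, 9)
6P: (37, 9) + (31, 37). λ = (37 - 9)/(31 - 37) ≡ 28/41 mod 47. 41⁻¹ ≡ 39 (mod 47) since 41·39 = 1599 ≡ 1, so λ ≡ 11.
  x = λ² - 37 - 31 = 121 - 68 ≡ 6; y = λ·(37 - 6) - 9 ≡ 3. → (6, 3)

(6, 3)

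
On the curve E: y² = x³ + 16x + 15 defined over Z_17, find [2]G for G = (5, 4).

(15, 14)

tangent at (5, 4): λ = (3·5² + 16)/(2·4) ≡ 6/8. 8⁻¹ ≡ 15 (mod 17), so λ ≡ 6·15 ≡ 5.
  x = λ² - 5 - 5 = 25 - 10 ≡ 15; y = λ·(5 - 15) - 4 ≡ 14. → (15, 14)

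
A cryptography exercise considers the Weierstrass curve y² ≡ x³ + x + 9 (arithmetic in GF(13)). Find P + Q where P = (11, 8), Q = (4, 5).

(8, 10)

(11, 8) + (4, 5). λ = (5 - 8)/(4 - 11) ≡ 10/6 mod 13. 6⁻¹ ≡ 11 (mod 13), so λ ≡ 6.
  x = λ² - 11 - 4 = 36 - 15 ≡ 8; y = λ·(11 - 8) - 8 ≡ 10. → (8, 10)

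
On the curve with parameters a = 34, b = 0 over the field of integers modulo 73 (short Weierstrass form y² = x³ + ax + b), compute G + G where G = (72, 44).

(72, 29)

tangent at (72, 44): λ = (3·72² + 34)/(2·44) ≡ 37/15. 15⁻¹ ≡ 39 (mod 73), so λ ≡ 37·39 ≡ 56.
  x = λ² - 72 - 72 = 3136 - 144 ≡ 72; y = λ·(72 - 72) - 44 ≡ 29. → (72, 29)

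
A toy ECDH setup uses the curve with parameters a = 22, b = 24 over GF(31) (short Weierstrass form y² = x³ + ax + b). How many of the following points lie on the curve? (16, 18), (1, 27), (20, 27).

1

(16, 18): 18² ≡ 14, rhs ≡ 8 → off.
(1, 27): 27² ≡ 16, rhs ≡ 16 → on.
(20, 27): 27² ≡ 16, rhs ≡ 1 → off.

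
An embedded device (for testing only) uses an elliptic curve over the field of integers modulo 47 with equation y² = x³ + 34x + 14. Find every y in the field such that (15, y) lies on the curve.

x³ + 34x + 14 = 3899 ≡ 45 (mod 47).
45 is a non-residue mod 47; no y exists.

none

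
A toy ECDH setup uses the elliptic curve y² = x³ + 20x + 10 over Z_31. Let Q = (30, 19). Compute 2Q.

tangent at (30, 19): λ = (3·30² + 20)/(2·19) ≡ 23/7. 7⁻¹ ≡ 9 (mod 31), so λ ≡ 23·9 ≡ 21.
  x = λ² - 30 - 30 = 441 - 60 ≡ 9; y = λ·(30 - 9) - 19 ≡ 19. → (9, 19)

(9, 19)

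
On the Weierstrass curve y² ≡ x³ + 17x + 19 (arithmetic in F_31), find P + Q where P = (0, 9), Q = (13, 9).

(0, 9) + (13, 9). λ = (9 - 9)/(13 - 0) ≡ 0/13 mod 31. 13⁻¹ ≡ 12 (mod 31), so λ ≡ 0.
  x = λ² - 0 - 13 = 0 - 13 ≡ 18; y = λ·(0 - 18) - 9 ≡ 22. → (18, 22)

(18, 22)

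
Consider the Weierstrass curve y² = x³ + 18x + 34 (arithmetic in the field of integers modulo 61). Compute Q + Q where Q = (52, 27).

tangent at (52, 27): λ = (3·52² + 18)/(2·27) ≡ 17/54. 54⁻¹ ≡ 26 (mod 61) since 54·26 = 1404 ≡ 1, so λ ≡ 17·26 ≡ 15.
  x = λ² - 52 - 52 = 225 - 104 ≡ 60; y = λ·(52 - 60) - 27 ≡ 36. → (60, 36)

(60, 36)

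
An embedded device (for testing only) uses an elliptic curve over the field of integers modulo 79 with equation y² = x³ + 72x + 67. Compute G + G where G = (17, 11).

(61, 7)

tangent at (17, 11): λ = (3·17² + 72)/(2·11) ≡ 70/22. 22⁻¹ ≡ 18 (mod 79) since 22·18 = 396 ≡ 1, so λ ≡ 70·18 ≡ 75.
  x = λ² - 17 - 17 = 5625 - 34 ≡ 61; y = λ·(17 - 61) - 11 ≡ 7. → (61, 7)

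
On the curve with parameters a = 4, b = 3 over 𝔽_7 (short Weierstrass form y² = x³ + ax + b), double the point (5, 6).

(5, 1)

tangent at (5, 6): λ = (3·5² + 4)/(2·6) ≡ 2/5. 5⁻¹ ≡ 3 (mod 7), so λ ≡ 2·3 ≡ 6.
  x = λ² - 5 - 5 = 36 - 10 ≡ 5; y = λ·(5 - 5) - 6 ≡ 1. → (5, 1)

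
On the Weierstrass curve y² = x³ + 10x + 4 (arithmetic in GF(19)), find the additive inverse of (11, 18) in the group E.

(11, 1)

-(11, 18) = (11, -18 mod 19) = (11, 1).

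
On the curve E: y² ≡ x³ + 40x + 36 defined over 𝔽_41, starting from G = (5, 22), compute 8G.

(6, 0)

Repeated addition: build up to 8G.
2G: tangent at (5, 22): λ = (3·5² + 40)/(2·22) ≡ 33/3. 3⁻¹ ≡ 14 (mod 41), so λ ≡ 33·14 ≡ 11.
  x = λ² - 5 - 5 = 121 - 10 ≡ 29; y = λ·(5 - 29) - 22 ≡ 1. → (29, 1)
3G: (29, 1) + (5, 22). λ = (22 - 1)/(5 - 29) ≡ 21/17 mod 41. 17⁻¹ ≡ 29 (mod 41), so λ ≡ 35.
  x = λ² - 29 - 5 = 1225 - 34 ≡ 2; y = λ·(29 - 2) - 1 ≡ 1. → (2, 1)
4G: (2, 1) + (5, 22). λ = (22 - 1)/(5 - 2) ≡ 21/3 mod 41. 3⁻¹ ≡ 14 (mod 41) since 3·14 = 42 ≡ 1, so λ ≡ 7.
  x = λ² - 2 - 5 = 49 - 7 ≡ 1; y = λ·(2 - 1) - 1 ≡ 6. → (1, 6)
5G: (1, 6) + (5, 22). λ = (22 - 6)/(5 - 1) ≡ 16/4 mod 41. 4⁻¹ ≡ 31 (mod 41), so λ ≡ 4.
  x = λ² - 1 - 5 = 16 - 6 ≡ 10; y = λ·(1 - 10) - 6 ≡ 40. → (10, 40)
6G: (10, 40) + (5, 22). λ = (22 - 40)/(5 - 10) ≡ 23/36 mod 41. 36⁻¹ ≡ 8 (mod 41), so λ ≡ 20.
  x = λ² - 10 - 5 = 400 - 15 ≡ 16; y = λ·(10 - 16) - 40 ≡ 4. → (16, 4)
7G: (16, 4) + (5, 22). λ = (22 - 4)/(5 - 16) ≡ 18/30 mod 41. 30⁻¹ ≡ 26 (mod 41), so λ ≡ 17.
  x = λ² - 16 - 5 = 289 - 21 ≡ 22; y = λ·(16 - 22) - 4 ≡ 17. → (22, 17)
8G: (22, 17) + (5, 22). λ = (22 - 17)/(5 - 22) ≡ 5/24 mod 41. 24⁻¹ ≡ 12 (mod 41), so λ ≡ 19.
  x = λ² - 22 - 5 = 361 - 27 ≡ 6; y = λ·(22 - 6) - 17 ≡ 0. → (6, 0)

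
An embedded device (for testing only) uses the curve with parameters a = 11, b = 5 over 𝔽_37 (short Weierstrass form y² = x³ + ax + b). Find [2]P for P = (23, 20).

(17, 31)

tangent at (23, 20): λ = (3·23² + 11)/(2·20) ≡ 7/3. 3⁻¹ ≡ 25 (mod 37) since 3·25 = 75 ≡ 1, so λ ≡ 7·25 ≡ 27.
  x = λ² - 23 - 23 = 729 - 46 ≡ 17; y = λ·(23 - 17) - 20 ≡ 31. → (17, 31)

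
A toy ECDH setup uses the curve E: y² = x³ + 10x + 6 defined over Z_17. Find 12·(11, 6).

Write Q = (11, 6).
Double-and-add on 12 = (1100)₂. Start with Q = (11, 6) for the leading 1-bit.
double: tangent at (11, 6): λ = (3·11² + 10)/(2·6) ≡ 16/12. 12⁻¹ ≡ 10 (mod 17) since 12·10 = 120 ≡ 1, so λ ≡ 16·10 ≡ 7.
  x = λ² - 11 - 11 = 49 - 22 ≡ 10; y = λ·(11 - 10) - 6 ≡ 1. → (10, 1)
add Q: (10, 1) + (11, 6). λ = (6 - 1)/(11 - 10) ≡ 5/1 mod 17. 1⁻¹ ≡ 1 (mod 17), so λ ≡ 5.
  x = λ² - 10 - 11 = 25 - 21 ≡ 4; y = λ·(10 - 4) - 1 ≡ 12. → (4, 12)
double: tangent at (4, 12): λ = (3·4² + 10)/(2·12) ≡ 7/7. 7⁻¹ ≡ 5 (mod 17), so λ ≡ 7·5 ≡ 1.
  x = λ² - 4 - 4 = 1 - 8 ≡ 10; y = λ·(4 - 10) - 12 ≡ 16. → (10, 16)
double: tangent at (10, 16): λ = (3·10² + 10)/(2·16) ≡ 4/15. 15⁻¹ ≡ 8 (mod 17), so λ ≡ 4·8 ≡ 15.
  x = λ² - 10 - 10 = 225 - 20 ≡ 1; y = λ·(10 - 1) - 16 ≡ 0. → (1, 0)

(1, 0)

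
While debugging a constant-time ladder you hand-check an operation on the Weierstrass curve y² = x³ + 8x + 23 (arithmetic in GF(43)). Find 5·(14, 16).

(7, 11)

Write Q = (14, 16).
Double-and-add on 5 = (101)₂. Start with Q = (14, 16) for the leading 1-bit.
double: tangent at (14, 16): λ = (3·14² + 8)/(2·16) ≡ 37/32. 32⁻¹ ≡ 39 (mod 43), so λ ≡ 37·39 ≡ 24.
  x = λ² - 14 - 14 = 576 - 28 ≡ 32; y = λ·(14 - 32) - 16 ≡ 25. → (32, 25)
double: tangent at (32, 25): λ = (3·32² + 8)/(2·25) ≡ 27/7. 7⁻¹ ≡ 37 (mod 43), so λ ≡ 27·37 ≡ 10.
  x = λ² - 32 - 32 = 100 - 64 ≡ 36; y = λ·(32 - 36) - 25 ≡ 21. → (36, 21)
add Q: (36, 21) + (14, 16). λ = (16 - 21)/(14 - 36) ≡ 38/21 mod 43. 21⁻¹ ≡ 41 (mod 43) since 21·41 = 861 ≡ 1, so λ ≡ 10.
  x = λ² - 36 - 14 = 100 - 50 ≡ 7; y = λ·(36 - 7) - 21 ≡ 11. → (7, 11)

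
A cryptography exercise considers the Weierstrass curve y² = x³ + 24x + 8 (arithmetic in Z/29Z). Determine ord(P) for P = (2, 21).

2P: tangent at (2, 21): λ = (3·2² + 24)/(2·21) ≡ 7/13. 13⁻¹ ≡ 9 (mod 29), so λ ≡ 7·9 ≡ 5.
  x = λ² - 2 - 2 = 25 - 4 ≡ 21; y = λ·(2 - 21) - 21 ≡ 0. → (21, 0)
3P: (21, 0) + (2, 21). λ = (21 - 0)/(2 - 21) ≡ 21/10 mod 29. 10⁻¹ ≡ 3 (mod 29) since 10·3 = 30 ≡ 1, so λ ≡ 5.
  x = λ² - 21 - 2 = 25 - 23 ≡ 2; y = λ·(21 - 2) - 0 ≡ 8. → (2, 8)
4P: (2, 8) + (2, 21): same x and y₁ ≡ -y₂, so the sum is 𝒪.
4P = 𝒪, so the order is 4.

4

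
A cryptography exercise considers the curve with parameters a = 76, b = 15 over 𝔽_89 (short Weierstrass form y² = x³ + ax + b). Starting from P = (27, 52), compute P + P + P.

(74, 67)

Repeated addition: build up to 3P.
2P: tangent at (27, 52): λ = (3·27² + 76)/(2·52) ≡ 38/15. 15⁻¹ ≡ 6 (mod 89), so λ ≡ 38·6 ≡ 50.
  x = λ² - 27 - 27 = 2500 - 54 ≡ 43; y = λ·(27 - 43) - 52 ≡ 38. → (43, 38)
3P: (43, 38) + (27, 52). λ = (52 - 38)/(27 - 43) ≡ 14/73 mod 89. 73⁻¹ ≡ 50 (mod 89) since 73·50 = 3650 ≡ 1, so λ ≡ 77.
  x = λ² - 43 - 27 = 5929 - 70 ≡ 74; y = λ·(43 - 74) - 38 ≡ 67. → (74, 67)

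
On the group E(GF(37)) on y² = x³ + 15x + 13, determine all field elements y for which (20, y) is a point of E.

5, 32

x³ + 15x + 13 = 8313 ≡ 25 (mod 37).
Square roots of 25 mod 37: 5 and 32 (since 5² = 25 ≡ 25).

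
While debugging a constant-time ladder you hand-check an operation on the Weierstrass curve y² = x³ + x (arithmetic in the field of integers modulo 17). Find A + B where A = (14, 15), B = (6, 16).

(14, 15) + (6, 16). λ = (16 - 15)/(6 - 14) ≡ 1/9 mod 17. 9⁻¹ ≡ 2 (mod 17), so λ ≡ 2.
  x = λ² - 14 - 6 = 4 - 20 ≡ 1; y = λ·(14 - 1) - 15 ≡ 11. → (1, 11)

(1, 11)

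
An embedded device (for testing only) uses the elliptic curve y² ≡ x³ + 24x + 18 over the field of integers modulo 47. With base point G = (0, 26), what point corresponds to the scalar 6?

Repeated addition: build up to 6G.
2G: tangent at (0, 26): λ = (3·0² + 24)/(2·26) ≡ 24/5. 5⁻¹ ≡ 19 (mod 47), so λ ≡ 24·19 ≡ 33.
  x = λ² - 0 - 0 = 1089 - 0 ≡ 8; y = λ·(0 - 8) - 26 ≡ 39. → (8, 39)
3G: (8, 39) + (0, 26). λ = (26 - 39)/(0 - 8) ≡ 34/39 mod 47. 39⁻¹ ≡ 41 (mod 47), so λ ≡ 31.
  x = λ² - 8 - 0 = 961 - 8 ≡ 13; y = λ·(8 - 13) - 39 ≡ 41. → (13, 41)
4G: (13, 41) + (0, 26). λ = (26 - 41)/(0 - 13) ≡ 32/34 mod 47. 34⁻¹ ≡ 18 (mod 47) since 34·18 = 612 ≡ 1, so λ ≡ 12.
  x = λ² - 13 - 0 = 144 - 13 ≡ 37; y = λ·(13 - 37) - 41 ≡ 0. → (37, 0)
5G: (37, 0) + (0, 26). λ = (26 - 0)/(0 - 37) ≡ 26/10 mod 47. 10⁻¹ ≡ 33 (mod 47), so λ ≡ 12.
  x = λ² - 37 - 0 = 144 - 37 ≡ 13; y = λ·(37 - 13) - 0 ≡ 6. → (13, 6)
6G: (13, 6) + (0, 26). λ = (26 - 6)/(0 - 13) ≡ 20/34 mod 47. 34⁻¹ ≡ 18 (mod 47) since 34·18 = 612 ≡ 1, so λ ≡ 31.
  x = λ² - 13 - 0 = 961 - 13 ≡ 8; y = λ·(13 - 8) - 6 ≡ 8. → (8, 8)

(8, 8)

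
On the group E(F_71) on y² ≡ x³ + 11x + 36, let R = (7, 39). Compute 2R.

(26, 19)

tangent at (7, 39): λ = (3·7² + 11)/(2·39) ≡ 16/7. 7⁻¹ ≡ 61 (mod 71), so λ ≡ 16·61 ≡ 53.
  x = λ² - 7 - 7 = 2809 - 14 ≡ 26; y = λ·(7 - 26) - 39 ≡ 19. → (26, 19)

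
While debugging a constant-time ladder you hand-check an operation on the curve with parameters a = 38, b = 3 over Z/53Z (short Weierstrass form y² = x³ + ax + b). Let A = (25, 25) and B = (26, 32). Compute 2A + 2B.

(29, 52)

First 2A:
Repeated addition: build up to 2A.
2A: tangent at (25, 25): λ = (3·25² + 38)/(2·25) ≡ 5/50. 50⁻¹ ≡ 35 (mod 53), so λ ≡ 5·35 ≡ 16.
  x = λ² - 25 - 25 = 256 - 50 ≡ 47; y = λ·(25 - 47) - 25 ≡ 47. → (47, 47)
2A = (47, 47).
Next 2B:
Repeated addition: build up to 2B.
2B: tangent at (26, 32): λ = (3·26² + 38)/(2·32) ≡ 52/11. 11⁻¹ ≡ 29 (mod 53), so λ ≡ 52·29 ≡ 24.
  x = λ² - 26 - 26 = 576 - 52 ≡ 47; y = λ·(26 - 47) - 32 ≡ 47. → (47, 47)
2B = (47, 47).
Finally 2A + 2B:
tangent at (47, 47): λ = (3·47² + 38)/(2·47) ≡ 40/41. 41⁻¹ ≡ 22 (mod 53), so λ ≡ 40·22 ≡ 32.
  x = λ² - 47 - 47 = 1024 - 94 ≡ 29; y = λ·(47 - 29) - 47 ≡ 52. → (29, 52)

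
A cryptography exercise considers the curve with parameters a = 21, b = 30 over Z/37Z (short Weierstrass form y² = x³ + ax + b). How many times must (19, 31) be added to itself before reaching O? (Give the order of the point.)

7

2P: tangent at (19, 31): λ = (3·19² + 21)/(2·31) ≡ 31/25. 25⁻¹ ≡ 3 (mod 37), so λ ≡ 31·3 ≡ 19.
  x = λ² - 19 - 19 = 361 - 38 ≡ 27; y = λ·(19 - 27) - 31 ≡ 2. → (27, 2)
3P: (27, 2) + (19, 31). λ = (31 - 2)/(19 - 27) ≡ 29/29 mod 37. 29⁻¹ ≡ 23 (mod 37), so λ ≡ 1.
  x = λ² - 27 - 19 = 1 - 46 ≡ 29; y = λ·(27 - 29) - 2 ≡ 33. → (29, 33)
4P: (29, 33) + (19, 31). λ = (31 - 33)/(19 - 29) ≡ 35/27 mod 37. 27⁻¹ ≡ 11 (mod 37), so λ ≡ 15.
  x = λ² - 29 - 19 = 225 - 48 ≡ 29; y = λ·(29 - 29) - 33 ≡ 4. → (29, 4)
5P: (29, 4) + (19, 31). λ = (31 - 4)/(19 - 29) ≡ 27/27 mod 37. 27⁻¹ ≡ 11 (mod 37), so λ ≡ 1.
  x = λ² - 29 - 19 = 1 - 48 ≡ 27; y = λ·(29 - 27) - 4 ≡ 35. → (27, 35)
6P: (27, 35) + (19, 31). λ = (31 - 35)/(19 - 27) ≡ 33/29 mod 37. 29⁻¹ ≡ 23 (mod 37), so λ ≡ 19.
  x = λ² - 27 - 19 = 361 - 46 ≡ 19; y = λ·(27 - 19) - 35 ≡ 6. → (19, 6)
7P: (19, 6) + (19, 31): same x and y₁ ≡ -y₂, so the sum is O.
7P = O, so the order is 7.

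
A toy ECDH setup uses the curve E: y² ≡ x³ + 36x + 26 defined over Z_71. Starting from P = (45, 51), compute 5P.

(66, 54)

Double-and-add on 5 = (101)₂. Start with P = (45, 51) for the leading 1-bit.
double: tangent at (45, 51): λ = (3·45² + 36)/(2·51) ≡ 5/31. 31⁻¹ ≡ 55 (mod 71) since 31·55 = 1705 ≡ 1, so λ ≡ 5·55 ≡ 62.
  x = λ² - 45 - 45 = 3844 - 90 ≡ 62; y = λ·(45 - 62) - 51 ≡ 31. → (62, 31)
double: tangent at (62, 31): λ = (3·62² + 36)/(2·31) ≡ 66/62. 62⁻¹ ≡ 63 (mod 71) since 62·63 = 3906 ≡ 1, so λ ≡ 66·63 ≡ 40.
  x = λ² - 62 - 62 = 1600 - 124 ≡ 56; y = λ·(62 - 56) - 31 ≡ 67. → (56, 67)
add P: (56, 67) + (45, 51). λ = (51 - 67)/(45 - 56) ≡ 55/60 mod 71. 60⁻¹ ≡ 58 (mod 71), so λ ≡ 66.
  x = λ² - 56 - 45 = 4356 - 101 ≡ 66; y = λ·(56 - 66) - 67 ≡ 54. → (66, 54)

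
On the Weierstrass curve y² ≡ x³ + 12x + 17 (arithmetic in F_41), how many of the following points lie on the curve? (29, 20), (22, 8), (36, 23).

3

(29, 20): 20² ≡ 31, rhs ≡ 31 → on.
(22, 8): 8² ≡ 23, rhs ≡ 23 → on.
(36, 23): 23² ≡ 37, rhs ≡ 37 → on.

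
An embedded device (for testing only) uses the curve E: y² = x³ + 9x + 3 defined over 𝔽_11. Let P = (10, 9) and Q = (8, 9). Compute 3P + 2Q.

(4, 9)

First 3P:
Repeated addition: build up to 3P.
2P: tangent at (10, 9): λ = (3·10² + 9)/(2·9) ≡ 1/7. 7⁻¹ ≡ 8 (mod 11) since 7·8 = 56 ≡ 1, so λ ≡ 1·8 ≡ 8.
  x = λ² - 10 - 10 = 64 - 20 ≡ 0; y = λ·(10 - 0) - 9 ≡ 5. → (0, 5)
3P: (0, 5) + (10, 9). λ = (9 - 5)/(10 - 0) ≡ 4/10 mod 11. 10⁻¹ ≡ 10 (mod 11) since 10·10 = 100 ≡ 1, so λ ≡ 7.
  x = λ² - 0 - 10 = 49 - 10 ≡ 6; y = λ·(0 - 6) - 5 ≡ 8. → (6, 8)
3P = (6, 8).
Next 2Q:
Repeated addition: build up to 2Q.
2Q: tangent at (8, 9): λ = (3·8² + 9)/(2·9) ≡ 3/7. 7⁻¹ ≡ 8 (mod 11) since 7·8 = 56 ≡ 1, so λ ≡ 3·8 ≡ 2.
  x = λ² - 8 - 8 = 4 - 16 ≡ 10; y = λ·(8 - 10) - 9 ≡ 9. → (10, 9)
2Q = (10, 9).
Finally 3P + 2Q:
(6, 8) + (10, 9). λ = (9 - 8)/(10 - 6) ≡ 1/4 mod 11. 4⁻¹ ≡ 3 (mod 11) since 4·3 = 12 ≡ 1, so λ ≡ 3.
  x = λ² - 6 - 10 = 9 - 16 ≡ 4; y = λ·(6 - 4) - 8 ≡ 9. → (4, 9)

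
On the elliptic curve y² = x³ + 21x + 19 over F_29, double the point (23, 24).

tangent at (23, 24): λ = (3·23² + 21)/(2·24) ≡ 13/19. 19⁻¹ ≡ 26 (mod 29) since 19·26 = 494 ≡ 1, so λ ≡ 13·26 ≡ 19.
  x = λ² - 23 - 23 = 361 - 46 ≡ 25; y = λ·(23 - 25) - 24 ≡ 25. → (25, 25)

(25, 25)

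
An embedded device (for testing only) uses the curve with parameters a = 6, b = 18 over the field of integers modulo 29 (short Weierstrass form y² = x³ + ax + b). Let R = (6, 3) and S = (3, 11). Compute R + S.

(6, 3) + (3, 11). λ = (11 - 3)/(3 - 6) ≡ 8/26 mod 29. 26⁻¹ ≡ 19 (mod 29) since 26·19 = 494 ≡ 1, so λ ≡ 7.
  x = λ² - 6 - 3 = 49 - 9 ≡ 11; y = λ·(6 - 11) - 3 ≡ 20. → (11, 20)

(11, 20)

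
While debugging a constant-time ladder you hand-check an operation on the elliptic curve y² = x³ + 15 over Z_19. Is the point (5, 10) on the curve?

y² = 10² ≡ 5; x³ + 0x + 15 = 140 ≡ 7 (mod 19). 5 ≠ 7.

no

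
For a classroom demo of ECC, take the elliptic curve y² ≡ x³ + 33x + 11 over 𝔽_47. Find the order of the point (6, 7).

9

2P: tangent at (6, 7): λ = (3·6² + 33)/(2·7) ≡ 0/14. 14⁻¹ ≡ 37 (mod 47), so λ ≡ 0·37 ≡ 0.
  x = λ² - 6 - 6 = 0 - 12 ≡ 35; y = λ·(6 - 35) - 7 ≡ 40. → (35, 40)
3P: (35, 40) + (6, 7). λ = (7 - 40)/(6 - 35) ≡ 14/18 mod 47. 18⁻¹ ≡ 34 (mod 47), so λ ≡ 6.
  x = λ² - 35 - 6 = 36 - 41 ≡ 42; y = λ·(35 - 42) - 40 ≡ 12. → (42, 12)
4P: (42, 12) + (6, 7). λ = (7 - 12)/(6 - 42) ≡ 42/11 mod 47. 11⁻¹ ≡ 30 (mod 47), so λ ≡ 38.
  x = λ² - 42 - 6 = 1444 - 48 ≡ 33; y = λ·(42 - 33) - 12 ≡ 1. → (33, 1)
5P: (33, 1) + (6, 7). λ = (7 - 1)/(6 - 33) ≡ 6/20 mod 47. 20⁻¹ ≡ 40 (mod 47) since 20·40 = 800 ≡ 1, so λ ≡ 5.
  x = λ² - 33 - 6 = 25 - 39 ≡ 33; y = λ·(33 - 33) - 1 ≡ 46. → (33, 46)
6P: (33, 46) + (6, 7). λ = (7 - 46)/(6 - 33) ≡ 8/20 mod 47. 20⁻¹ ≡ 40 (mod 47) since 20·40 = 800 ≡ 1, so λ ≡ 38.
  x = λ² - 33 - 6 = 1444 - 39 ≡ 42; y = λ·(33 - 42) - 46 ≡ 35. → (42, 35)
7P: (42, 35) + (6, 7). λ = (7 - 35)/(6 - 42) ≡ 19/11 mod 47. 11⁻¹ ≡ 30 (mod 47), so λ ≡ 6.
  x = λ² - 42 - 6 = 36 - 48 ≡ 35; y = λ·(42 - 35) - 35 ≡ 7. → (35, 7)
8P: (35, 7) + (6, 7). λ = (7 - 7)/(6 - 35) ≡ 0/18 mod 47. 18⁻¹ ≡ 34 (mod 47), so λ ≡ 0.
  x = λ² - 35 - 6 = 0 - 41 ≡ 6; y = λ·(35 - 6) - 7 ≡ 40. → (6, 40)
9P: (6, 40) + (6, 7): same x and y₁ ≡ -y₂, so the sum is O.
9P = O, so the order is 9.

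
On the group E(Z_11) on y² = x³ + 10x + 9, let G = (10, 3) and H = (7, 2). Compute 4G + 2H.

First 4G:
Double-and-add on 4 = (100)₂. Start with G = (10, 3) for the leading 1-bit.
double: tangent at (10, 3): λ = (3·10² + 10)/(2·3) ≡ 2/6. 6⁻¹ ≡ 2 (mod 11), so λ ≡ 2·2 ≡ 4.
  x = λ² - 10 - 10 = 16 - 20 ≡ 7; y = λ·(10 - 7) - 3 ≡ 9. → (7, 9)
double: tangent at (7, 9): λ = (3·7² + 10)/(2·9) ≡ 3/7. 7⁻¹ ≡ 8 (mod 11), so λ ≡ 3·8 ≡ 2.
  x = λ² - 7 - 7 = 4 - 14 ≡ 1; y = λ·(7 - 1) - 9 ≡ 3. → (1, 3)
4G = (1, 3).
Next 2H:
Repeated addition: build up to 2H.
2H: tangent at (7, 2): λ = (3·7² + 10)/(2·2) ≡ 3/4. 4⁻¹ ≡ 3 (mod 11) since 4·3 = 12 ≡ 1, so λ ≡ 3·3 ≡ 9.
  x = λ² - 7 - 7 = 81 - 14 ≡ 1; y = λ·(7 - 1) - 2 ≡ 8. → (1, 8)
2H = (1, 8).
Finally 4G + 2H:
(1, 3) + (1, 8): same x and y₁ ≡ -y₂, so the sum is the point at infinity.

O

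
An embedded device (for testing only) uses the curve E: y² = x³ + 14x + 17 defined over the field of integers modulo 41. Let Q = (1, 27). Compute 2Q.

tangent at (1, 27): λ = (3·1² + 14)/(2·27) ≡ 17/13. 13⁻¹ ≡ 19 (mod 41), so λ ≡ 17·19 ≡ 36.
  x = λ² - 1 - 1 = 1296 - 2 ≡ 23; y = λ·(1 - 23) - 27 ≡ 1. → (23, 1)

(23, 1)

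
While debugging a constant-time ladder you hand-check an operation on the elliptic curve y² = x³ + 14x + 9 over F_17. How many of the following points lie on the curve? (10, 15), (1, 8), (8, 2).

(10, 15): 15² ≡ 4, rhs ≡ 10 → off.
(1, 8): 8² ≡ 13, rhs ≡ 7 → off.
(8, 2): 2² ≡ 4, rhs ≡ 4 → on.

1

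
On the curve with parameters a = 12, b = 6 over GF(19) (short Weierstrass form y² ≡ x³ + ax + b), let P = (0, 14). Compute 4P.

(8, 5)

Repeated addition: build up to 4P.
2P: tangent at (0, 14): λ = (3·0² + 12)/(2·14) ≡ 12/9. 9⁻¹ ≡ 17 (mod 19) since 9·17 = 153 ≡ 1, so λ ≡ 12·17 ≡ 14.
  x = λ² - 0 - 0 = 196 - 0 ≡ 6; y = λ·(0 - 6) - 14 ≡ 16. → (6, 16)
3P: (6, 16) + (0, 14). λ = (14 - 16)/(0 - 6) ≡ 17/13 mod 19. 13⁻¹ ≡ 3 (mod 19), so λ ≡ 13.
  x = λ² - 6 - 0 = 169 - 6 ≡ 11; y = λ·(6 - 11) - 16 ≡ 14. → (11, 14)
4P: (11, 14) + (0, 14). λ = (14 - 14)/(0 - 11) ≡ 0/8 mod 19. 8⁻¹ ≡ 12 (mod 19), so λ ≡ 0.
  x = λ² - 11 - 0 = 0 - 11 ≡ 8; y = λ·(11 - 8) - 14 ≡ 5. → (8, 5)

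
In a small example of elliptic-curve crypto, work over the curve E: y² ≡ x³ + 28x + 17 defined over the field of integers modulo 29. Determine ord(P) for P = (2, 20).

2P: tangent at (2, 20): λ = (3·2² + 28)/(2·20) ≡ 11/11. 11⁻¹ ≡ 8 (mod 29), so λ ≡ 11·8 ≡ 1.
  x = λ² - 2 - 2 = 1 - 4 ≡ 26; y = λ·(2 - 26) - 20 ≡ 14. → (26, 14)
3P: (26, 14) + (2, 20). λ = (20 - 14)/(2 - 26) ≡ 6/5 mod 29. 5⁻¹ ≡ 6 (mod 29), so λ ≡ 7.
  x = λ² - 26 - 2 = 49 - 28 ≡ 21; y = λ·(26 - 21) - 14 ≡ 21. → (21, 21)
4P: (21, 21) + (2, 20). λ = (20 - 21)/(2 - 21) ≡ 28/10 mod 29. 10⁻¹ ≡ 3 (mod 29), so λ ≡ 26.
  x = λ² - 21 - 2 = 676 - 23 ≡ 15; y = λ·(21 - 15) - 21 ≡ 19. → (15, 19)
5P: (15, 19) + (2, 20). λ = (20 - 19)/(2 - 15) ≡ 1/16 mod 29. 16⁻¹ ≡ 20 (mod 29), so λ ≡ 20.
  x = λ² - 15 - 2 = 400 - 17 ≡ 6; y = λ·(15 - 6) - 19 ≡ 16. → (6, 16)
6P: (6, 16) + (2, 20). λ = (20 - 16)/(2 - 6) ≡ 4/25 mod 29. 25⁻¹ ≡ 7 (mod 29), so λ ≡ 28.
  x = λ² - 6 - 2 = 784 - 8 ≡ 22; y = λ·(6 - 22) - 16 ≡ 0. → (22, 0)
7P: (22, 0) + (2, 20). λ = (20 - 0)/(2 - 22) ≡ 20/9 mod 29. 9⁻¹ ≡ 13 (mod 29) since 9·13 = 117 ≡ 1, so λ ≡ 28.
  x = λ² - 22 - 2 = 784 - 24 ≡ 6; y = λ·(22 - 6) - 0 ≡ 13. → (6, 13)
8P: (6, 13) + (2, 20). λ = (20 - 13)/(2 - 6) ≡ 7/25 mod 29. 25⁻¹ ≡ 7 (mod 29), so λ ≡ 20.
  x = λ² - 6 - 2 = 400 - 8 ≡ 15; y = λ·(6 - 15) - 13 ≡ 10. → (15, 10)
9P: (15, 10) + (2, 20). λ = (20 - 10)/(2 - 15) ≡ 10/16 mod 29. 16⁻¹ ≡ 20 (mod 29), so λ ≡ 26.
  x = λ² - 15 - 2 = 676 - 17 ≡ 21; y = λ·(15 - 21) - 10 ≡ 8. → (21, 8)
10P: (21, 8) + (2, 20). λ = (20 - 8)/(2 - 21) ≡ 12/10 mod 29. 10⁻¹ ≡ 3 (mod 29) since 10·3 = 30 ≡ 1, so λ ≡ 7.
  x = λ² - 21 - 2 = 49 - 23 ≡ 26; y = λ·(21 - 26) - 8 ≡ 15. → (26, 15)
11P: (26, 15) + (2, 20). λ = (20 - 15)/(2 - 26) ≡ 5/5 mod 29. 5⁻¹ ≡ 6 (mod 29), so λ ≡ 1.
  x = λ² - 26 - 2 = 1 - 28 ≡ 2; y = λ·(26 - 2) - 15 ≡ 9. → (2, 9)
12P: (2, 9) + (2, 20): same x and y₁ ≡ -y₂, so the sum is O.
12P = O, so the order is 12.

12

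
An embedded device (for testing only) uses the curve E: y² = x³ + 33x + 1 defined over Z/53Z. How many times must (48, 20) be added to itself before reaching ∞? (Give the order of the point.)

7

2P: tangent at (48, 20): λ = (3·48² + 33)/(2·20) ≡ 2/40. 40⁻¹ ≡ 4 (mod 53), so λ ≡ 2·4 ≡ 8.
  x = λ² - 48 - 48 = 64 - 96 ≡ 21; y = λ·(48 - 21) - 20 ≡ 37. → (21, 37)
3P: (21, 37) + (48, 20). λ = (20 - 37)/(48 - 21) ≡ 36/27 mod 53. 27⁻¹ ≡ 2 (mod 53), so λ ≡ 19.
  x = λ² - 21 - 48 = 361 - 69 ≡ 27; y = λ·(21 - 27) - 37 ≡ 8. → (27, 8)
4P: (27, 8) + (48, 20). λ = (20 - 8)/(48 - 27) ≡ 12/21 mod 53. 21⁻¹ ≡ 48 (mod 53), so λ ≡ 46.
  x = λ² - 27 - 48 = 2116 - 75 ≡ 27; y = λ·(27 - 27) - 8 ≡ 45. → (27, 45)
5P: (27, 45) + (48, 20). λ = (20 - 45)/(48 - 27) ≡ 28/21 mod 53. 21⁻¹ ≡ 48 (mod 53), so λ ≡ 19.
  x = λ² - 27 - 48 = 361 - 75 ≡ 21; y = λ·(27 - 21) - 45 ≡ 16. → (21, 16)
6P: (21, 16) + (48, 20). λ = (20 - 16)/(48 - 21) ≡ 4/27 mod 53. 27⁻¹ ≡ 2 (mod 53), so λ ≡ 8.
  x = λ² - 21 - 48 = 64 - 69 ≡ 48; y = λ·(21 - 48) - 16 ≡ 33. → (48, 33)
7P: (48, 33) + (48, 20): same x and y₁ ≡ -y₂, so the sum is ∞.
7P = ∞, so the order is 7.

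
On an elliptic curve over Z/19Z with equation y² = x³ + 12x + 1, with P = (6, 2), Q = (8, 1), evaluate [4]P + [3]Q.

First 4P:
Double-and-add on 4 = (100)₂. Start with P = (6, 2) for the leading 1-bit.
double: tangent at (6, 2): λ = (3·6² + 12)/(2·2) ≡ 6/4. 4⁻¹ ≡ 5 (mod 19), so λ ≡ 6·5 ≡ 11.
  x = λ² - 6 - 6 = 121 - 12 ≡ 14; y = λ·(6 - 14) - 2 ≡ 5. → (14, 5)
double: tangent at (14, 5): λ = (3·14² + 12)/(2·5) ≡ 11/10. 10⁻¹ ≡ 2 (mod 19) since 10·2 = 20 ≡ 1, so λ ≡ 11·2 ≡ 3.
  x = λ² - 14 - 14 = 9 - 28 ≡ 0; y = λ·(14 - 0) - 5 ≡ 18. → (0, 18)
4P = (0, 18).
Next 3Q:
Repeated addition: build up to 3Q.
2Q: tangent at (8, 1): λ = (3·8² + 12)/(2·1) ≡ 14/2. 2⁻¹ ≡ 10 (mod 19) since 2·10 = 20 ≡ 1, so λ ≡ 14·10 ≡ 7.
  x = λ² - 8 - 8 = 49 - 16 ≡ 14; y = λ·(8 - 14) - 1 ≡ 14. → (14, 14)
3Q: (14, 14) + (8, 1). λ = (1 - 14)/(8 - 14) ≡ 6/13 mod 19. 13⁻¹ ≡ 3 (mod 19), so λ ≡ 18.
  x = λ² - 14 - 8 = 324 - 22 ≡ 17; y = λ·(14 - 17) - 14 ≡ 8. → (17, 8)
3Q = (17, 8).
Finally 4P + 3Q:
(0, 18) + (17, 8). λ = (8 - 18)/(17 - 0) ≡ 9/17 mod 19. 17⁻¹ ≡ 9 (mod 19), so λ ≡ 5.
  x = λ² - 0 - 17 = 25 - 17 ≡ 8; y = λ·(0 - 8) - 18 ≡ 18. → (8, 18)

(8, 18)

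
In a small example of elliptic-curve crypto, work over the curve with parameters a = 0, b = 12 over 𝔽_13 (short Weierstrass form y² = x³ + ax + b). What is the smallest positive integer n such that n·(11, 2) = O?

2P: tangent at (11, 2): λ = (3·11² + 0)/(2·2) ≡ 12/4. 4⁻¹ ≡ 10 (mod 13) since 4·10 = 40 ≡ 1, so λ ≡ 12·10 ≡ 3.
  x = λ² - 11 - 11 = 9 - 22 ≡ 0; y = λ·(11 - 0) - 2 ≡ 5. → (0, 5)
3P: (0, 5) + (11, 2). λ = (2 - 5)/(11 - 0) ≡ 10/11 mod 13. 11⁻¹ ≡ 6 (mod 13), so λ ≡ 8.
  x = λ² - 0 - 11 = 64 - 11 ≡ 1; y = λ·(0 - 1) - 5 ≡ 0. → (1, 0)
4P: (1, 0) + (11, 2). λ = (2 - 0)/(11 - 1) ≡ 2/10 mod 13. 10⁻¹ ≡ 4 (mod 13), so λ ≡ 8.
  x = λ² - 1 - 11 = 64 - 12 ≡ 0; y = λ·(1 - 0) - 0 ≡ 8. → (0, 8)
5P: (0, 8) + (11, 2). λ = (2 - 8)/(11 - 0) ≡ 7/11 mod 13. 11⁻¹ ≡ 6 (mod 13), so λ ≡ 3.
  x = λ² - 0 - 11 = 9 - 11 ≡ 11; y = λ·(0 - 11) - 8 ≡ 11. → (11, 11)
6P: (11, 11) + (11, 2): same x and y₁ ≡ -y₂, so the sum is O.
6P = O, so the order is 6.

6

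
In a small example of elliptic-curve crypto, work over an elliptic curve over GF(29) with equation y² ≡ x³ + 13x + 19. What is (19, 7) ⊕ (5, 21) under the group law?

(19, 7) + (5, 21). λ = (21 - 7)/(5 - 19) ≡ 14/15 mod 29. 15⁻¹ ≡ 2 (mod 29) since 15·2 = 30 ≡ 1, so λ ≡ 28.
  x = λ² - 19 - 5 = 784 - 24 ≡ 6; y = λ·(19 - 6) - 7 ≡ 9. → (6, 9)

(6, 9)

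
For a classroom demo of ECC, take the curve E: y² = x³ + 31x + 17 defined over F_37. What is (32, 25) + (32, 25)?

(20, 33)

tangent at (32, 25): λ = (3·32² + 31)/(2·25) ≡ 32/13. 13⁻¹ ≡ 20 (mod 37) since 13·20 = 260 ≡ 1, so λ ≡ 32·20 ≡ 11.
  x = λ² - 32 - 32 = 121 - 64 ≡ 20; y = λ·(32 - 20) - 25 ≡ 33. → (20, 33)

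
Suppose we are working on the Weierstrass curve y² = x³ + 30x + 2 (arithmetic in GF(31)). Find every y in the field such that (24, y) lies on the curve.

x³ + 30x + 2 = 14546 ≡ 7 (mod 31).
Square roots of 7 mod 31: 10 and 21 (since 10² = 100 ≡ 7).

10, 21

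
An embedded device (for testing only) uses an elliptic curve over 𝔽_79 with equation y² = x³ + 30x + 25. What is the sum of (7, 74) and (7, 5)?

O

The two points share x = 7 and their y-coordinates satisfy 74 + 5 ≡ 0 (mod 79), so they are inverses. Their sum is O.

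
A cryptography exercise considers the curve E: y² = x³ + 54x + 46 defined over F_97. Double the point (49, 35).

(21, 16)

tangent at (49, 35): λ = (3·49² + 54)/(2·35) ≡ 79/70. 70⁻¹ ≡ 79 (mod 97), so λ ≡ 79·79 ≡ 33.
  x = λ² - 49 - 49 = 1089 - 98 ≡ 21; y = λ·(49 - 21) - 35 ≡ 16. → (21, 16)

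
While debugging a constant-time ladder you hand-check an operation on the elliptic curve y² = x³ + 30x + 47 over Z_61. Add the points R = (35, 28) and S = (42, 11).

(35, 28) + (42, 11). λ = (11 - 28)/(42 - 35) ≡ 44/7 mod 61. 7⁻¹ ≡ 35 (mod 61), so λ ≡ 15.
  x = λ² - 35 - 42 = 225 - 77 ≡ 26; y = λ·(35 - 26) - 28 ≡ 46. → (26, 46)

(26, 46)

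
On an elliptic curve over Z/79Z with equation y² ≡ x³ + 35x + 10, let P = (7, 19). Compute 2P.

(5, 28)

tangent at (7, 19): λ = (3·7² + 35)/(2·19) ≡ 24/38. 38⁻¹ ≡ 52 (mod 79), so λ ≡ 24·52 ≡ 63.
  x = λ² - 7 - 7 = 3969 - 14 ≡ 5; y = λ·(7 - 5) - 19 ≡ 28. → (5, 28)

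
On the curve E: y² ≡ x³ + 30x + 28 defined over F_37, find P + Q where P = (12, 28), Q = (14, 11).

(12, 28) + (14, 11). λ = (11 - 28)/(14 - 12) ≡ 20/2 mod 37. 2⁻¹ ≡ 19 (mod 37), so λ ≡ 10.
  x = λ² - 12 - 14 = 100 - 26 ≡ 0; y = λ·(12 - 0) - 28 ≡ 18. → (0, 18)

(0, 18)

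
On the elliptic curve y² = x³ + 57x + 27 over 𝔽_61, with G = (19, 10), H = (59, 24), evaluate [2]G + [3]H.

First 2G:
Repeated addition: build up to 2G.
2G: tangent at (19, 10): λ = (3·19² + 57)/(2·10) ≡ 42/20. 20⁻¹ ≡ 58 (mod 61), so λ ≡ 42·58 ≡ 57.
  x = λ² - 19 - 19 = 3249 - 38 ≡ 39; y = λ·(19 - 39) - 10 ≡ 9. → (39, 9)
2G = (39, 9).
Next 3H:
Repeated addition: build up to 3H.
2H: tangent at (59, 24): λ = (3·59² + 57)/(2·24) ≡ 8/48. 48⁻¹ ≡ 14 (mod 61), so λ ≡ 8·14 ≡ 51.
  x = λ² - 59 - 59 = 2601 - 118 ≡ 43; y = λ·(59 - 43) - 24 ≡ 60. → (43, 60)
3H: (43, 60) + (59, 24). λ = (24 - 60)/(59 - 43) ≡ 25/16 mod 61. 16⁻¹ ≡ 42 (mod 61), so λ ≡ 13.
  x = λ² - 43 - 59 = 169 - 102 ≡ 6; y = λ·(43 - 6) - 60 ≡ 55. → (6, 55)
3H = (6, 55).
Finally 2G + 3H:
(39, 9) + (6, 55). λ = (55 - 9)/(6 - 39) ≡ 46/28 mod 61. 28⁻¹ ≡ 24 (mod 61) since 28·24 = 672 ≡ 1, so λ ≡ 6.
  x = λ² - 39 - 6 = 36 - 45 ≡ 52; y = λ·(39 - 52) - 9 ≡ 35. → (52, 35)

(52, 35)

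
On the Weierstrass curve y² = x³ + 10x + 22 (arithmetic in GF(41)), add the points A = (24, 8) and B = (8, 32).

(24, 8) + (8, 32). λ = (32 - 8)/(8 - 24) ≡ 24/25 mod 41. 25⁻¹ ≡ 23 (mod 41) since 25·23 = 575 ≡ 1, so λ ≡ 19.
  x = λ² - 24 - 8 = 361 - 32 ≡ 1; y = λ·(24 - 1) - 8 ≡ 19. → (1, 19)

(1, 19)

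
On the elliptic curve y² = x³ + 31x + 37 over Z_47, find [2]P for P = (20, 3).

(21, 19)

tangent at (20, 3): λ = (3·20² + 31)/(2·3) ≡ 9/6. 6⁻¹ ≡ 8 (mod 47), so λ ≡ 9·8 ≡ 25.
  x = λ² - 20 - 20 = 625 - 40 ≡ 21; y = λ·(20 - 21) - 3 ≡ 19. → (21, 19)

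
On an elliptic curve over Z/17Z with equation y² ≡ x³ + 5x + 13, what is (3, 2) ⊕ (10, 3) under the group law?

(3, 2) + (10, 3). λ = (3 - 2)/(10 - 3) ≡ 1/7 mod 17. 7⁻¹ ≡ 5 (mod 17) since 7·5 = 35 ≡ 1, so λ ≡ 5.
  x = λ² - 3 - 10 = 25 - 13 ≡ 12; y = λ·(3 - 12) - 2 ≡ 4. → (12, 4)

(12, 4)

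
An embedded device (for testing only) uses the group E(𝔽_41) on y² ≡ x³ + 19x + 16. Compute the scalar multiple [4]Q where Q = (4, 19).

Repeated addition: build up to 4Q.
2Q: tangent at (4, 19): λ = (3·4² + 19)/(2·19) ≡ 26/38. 38⁻¹ ≡ 27 (mod 41), so λ ≡ 26·27 ≡ 5.
  x = λ² - 4 - 4 = 25 - 8 ≡ 17; y = λ·(4 - 17) - 19 ≡ 39. → (17, 39)
3Q: (17, 39) + (4, 19). λ = (19 - 39)/(4 - 17) ≡ 21/28 mod 41. 28⁻¹ ≡ 22 (mod 41) since 28·22 = 616 ≡ 1, so λ ≡ 11.
  x = λ² - 17 - 4 = 121 - 21 ≡ 18; y = λ·(17 - 18) - 39 ≡ 32. → (18, 32)
4Q: (18, 32) + (4, 19). λ = (19 - 32)/(4 - 18) ≡ 28/27 mod 41. 27⁻¹ ≡ 38 (mod 41), so λ ≡ 39.
  x = λ² - 18 - 4 = 1521 - 22 ≡ 23; y = λ·(18 - 23) - 32 ≡ 19. → (23, 19)

(23, 19)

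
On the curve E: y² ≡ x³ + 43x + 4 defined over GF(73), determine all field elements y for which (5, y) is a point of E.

none

x³ + 43x + 4 = 344 ≡ 52 (mod 73).
52 is a non-residue mod 73; no y exists.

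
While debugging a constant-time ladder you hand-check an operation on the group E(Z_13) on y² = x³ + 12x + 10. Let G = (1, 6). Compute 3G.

Repeated addition: build up to 3G.
2G: tangent at (1, 6): λ = (3·1² + 12)/(2·6) ≡ 2/12. 12⁻¹ ≡ 12 (mod 13), so λ ≡ 2·12 ≡ 11.
  x = λ² - 1 - 1 = 121 - 2 ≡ 2; y = λ·(1 - 2) - 6 ≡ 9. → (2, 9)
3G: (2, 9) + (1, 6). λ = (6 - 9)/(1 - 2) ≡ 10/12 mod 13. 12⁻¹ ≡ 12 (mod 13), so λ ≡ 3.
  x = λ² - 2 - 1 = 9 - 3 ≡ 6; y = λ·(2 - 6) - 9 ≡ 5. → (6, 5)

(6, 5)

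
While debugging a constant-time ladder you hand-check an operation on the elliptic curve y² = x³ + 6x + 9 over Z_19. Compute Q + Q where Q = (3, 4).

(3, 15)

tangent at (3, 4): λ = (3·3² + 6)/(2·4) ≡ 14/8. 8⁻¹ ≡ 12 (mod 19), so λ ≡ 14·12 ≡ 16.
  x = λ² - 3 - 3 = 256 - 6 ≡ 3; y = λ·(3 - 3) - 4 ≡ 15. → (3, 15)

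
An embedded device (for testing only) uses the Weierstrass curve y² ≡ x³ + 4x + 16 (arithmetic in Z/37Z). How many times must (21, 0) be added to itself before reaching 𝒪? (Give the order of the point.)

2P: (21, 0) + (21, 0): same x and y₁ ≡ -y₂, so the sum is 𝒪.
2P = 𝒪, so the order is 2.

2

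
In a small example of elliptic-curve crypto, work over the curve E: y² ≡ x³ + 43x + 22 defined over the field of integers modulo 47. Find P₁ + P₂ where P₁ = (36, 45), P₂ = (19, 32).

(43, 16)

(36, 45) + (19, 32). λ = (32 - 45)/(19 - 36) ≡ 34/30 mod 47. 30⁻¹ ≡ 11 (mod 47), so λ ≡ 45.
  x = λ² - 36 - 19 = 2025 - 55 ≡ 43; y = λ·(36 - 43) - 45 ≡ 16. → (43, 16)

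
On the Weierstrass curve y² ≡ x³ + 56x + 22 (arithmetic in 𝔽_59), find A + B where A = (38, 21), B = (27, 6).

(10, 44)

(38, 21) + (27, 6). λ = (6 - 21)/(27 - 38) ≡ 44/48 mod 59. 48⁻¹ ≡ 16 (mod 59) since 48·16 = 768 ≡ 1, so λ ≡ 55.
  x = λ² - 38 - 27 = 3025 - 65 ≡ 10; y = λ·(38 - 10) - 21 ≡ 44. → (10, 44)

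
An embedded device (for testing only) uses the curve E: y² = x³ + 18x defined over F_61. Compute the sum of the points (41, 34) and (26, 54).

(50, 39)

(41, 34) + (26, 54). λ = (54 - 34)/(26 - 41) ≡ 20/46 mod 61. 46⁻¹ ≡ 4 (mod 61), so λ ≡ 19.
  x = λ² - 41 - 26 = 361 - 67 ≡ 50; y = λ·(41 - 50) - 34 ≡ 39. → (50, 39)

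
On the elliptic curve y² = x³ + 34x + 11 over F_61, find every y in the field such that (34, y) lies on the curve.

none

x³ + 34x + 11 = 40471 ≡ 28 (mod 61).
28 is a non-residue mod 61; no y exists.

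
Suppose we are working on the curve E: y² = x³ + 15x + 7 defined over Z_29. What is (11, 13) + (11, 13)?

tangent at (11, 13): λ = (3·11² + 15)/(2·13) ≡ 1/26. 26⁻¹ ≡ 19 (mod 29) since 26·19 = 494 ≡ 1, so λ ≡ 1·19 ≡ 19.
  x = λ² - 11 - 11 = 361 - 22 ≡ 20; y = λ·(11 - 20) - 13 ≡ 19. → (20, 19)

(20, 19)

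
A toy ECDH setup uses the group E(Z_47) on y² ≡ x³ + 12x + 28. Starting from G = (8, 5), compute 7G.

(23, 43)

Double-and-add on 7 = (111)₂. Start with G = (8, 5) for the leading 1-bit.
double: tangent at (8, 5): λ = (3·8² + 12)/(2·5) ≡ 16/10. 10⁻¹ ≡ 33 (mod 47), so λ ≡ 16·33 ≡ 11.
  x = λ² - 8 - 8 = 121 - 16 ≡ 11; y = λ·(8 - 11) - 5 ≡ 9. → (11, 9)
add G: (11, 9) + (8, 5). λ = (5 - 9)/(8 - 11) ≡ 43/44 mod 47. 44⁻¹ ≡ 31 (mod 47), so λ ≡ 17.
  x = λ² - 11 - 8 = 289 - 19 ≡ 35; y = λ·(11 - 35) - 9 ≡ 6. → (35, 6)
double: tangent at (35, 6): λ = (3·35² + 12)/(2·6) ≡ 21/12. 12⁻¹ ≡ 4 (mod 47) since 12·4 = 48 ≡ 1, so λ ≡ 21·4 ≡ 37.
  x = λ² - 35 - 35 = 1369 - 70 ≡ 30; y = λ·(35 - 30) - 6 ≡ 38. → (30, 38)
add G: (30, 38) + (8, 5). λ = (5 - 38)/(8 - 30) ≡ 14/25 mod 47. 25⁻¹ ≡ 32 (mod 47), so λ ≡ 25.
  x = λ² - 30 - 8 = 625 - 38 ≡ 23; y = λ·(30 - 23) - 38 ≡ 43. → (23, 43)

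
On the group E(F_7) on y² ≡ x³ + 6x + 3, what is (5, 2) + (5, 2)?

(5, 5)

tangent at (5, 2): λ = (3·5² + 6)/(2·2) ≡ 4/4. 4⁻¹ ≡ 2 (mod 7), so λ ≡ 4·2 ≡ 1.
  x = λ² - 5 - 5 = 1 - 10 ≡ 5; y = λ·(5 - 5) - 2 ≡ 5. → (5, 5)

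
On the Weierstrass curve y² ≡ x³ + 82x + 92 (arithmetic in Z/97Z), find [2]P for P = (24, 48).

(71, 50)

tangent at (24, 48): λ = (3·24² + 82)/(2·48) ≡ 64/96. 96⁻¹ ≡ 96 (mod 97) since 96·96 = 9216 ≡ 1, so λ ≡ 64·96 ≡ 33.
  x = λ² - 24 - 24 = 1089 - 48 ≡ 71; y = λ·(24 - 71) - 48 ≡ 50. → (71, 50)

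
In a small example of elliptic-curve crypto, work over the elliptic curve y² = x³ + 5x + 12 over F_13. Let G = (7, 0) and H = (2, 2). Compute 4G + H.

First 4G:
Repeated addition: build up to 4G.
2G: (7, 0) + (7, 0): same x and y₁ ≡ -y₂, so the sum is the point at infinity.
3G: the point at infinity + (7, 0) = (7, 0) (identity).
4G: (7, 0) + (7, 0): same x and y₁ ≡ -y₂, so the sum is the point at infinity.
4G = the point at infinity.
Finally 4G + H:
the point at infinity + (2, 2) = (2, 2) (identity).

(2, 2)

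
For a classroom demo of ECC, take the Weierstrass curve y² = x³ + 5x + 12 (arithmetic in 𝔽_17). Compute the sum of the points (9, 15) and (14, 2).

(13, 9)

(9, 15) + (14, 2). λ = (2 - 15)/(14 - 9) ≡ 4/5 mod 17. 5⁻¹ ≡ 7 (mod 17), so λ ≡ 11.
  x = λ² - 9 - 14 = 121 - 23 ≡ 13; y = λ·(9 - 13) - 15 ≡ 9. → (13, 9)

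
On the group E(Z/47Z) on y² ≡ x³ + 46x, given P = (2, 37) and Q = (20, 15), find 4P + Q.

(41, 5)

First 4P:
Repeated addition: build up to 4P.
2P: tangent at (2, 37): λ = (3·2² + 46)/(2·37) ≡ 11/27. 27⁻¹ ≡ 7 (mod 47), so λ ≡ 11·7 ≡ 30.
  x = λ² - 2 - 2 = 900 - 4 ≡ 3; y = λ·(2 - 3) - 37 ≡ 27. → (3, 27)
3P: (3, 27) + (2, 37). λ = (37 - 27)/(2 - 3) ≡ 10/46 mod 47. 46⁻¹ ≡ 46 (mod 47), so λ ≡ 37.
  x = λ² - 3 - 2 = 1369 - 5 ≡ 1; y = λ·(3 - 1) - 27 ≡ 0. → (1, 0)
4P: (1, 0) + (2, 37). λ = (37 - 0)/(2 - 1) ≡ 37/1 mod 47. 1⁻¹ ≡ 1 (mod 47), so λ ≡ 37.
  x = λ² - 1 - 2 = 1369 - 3 ≡ 3; y = λ·(1 - 3) - 0 ≡ 20. → (3, 20)
4P = (3, 20).
Finally 4P + Q:
(3, 20) + (20, 15). λ = (15 - 20)/(20 - 3) ≡ 42/17 mod 47. 17⁻¹ ≡ 36 (mod 47), so λ ≡ 8.
  x = λ² - 3 - 20 = 64 - 23 ≡ 41; y = λ·(3 - 41) - 20 ≡ 5. → (41, 5)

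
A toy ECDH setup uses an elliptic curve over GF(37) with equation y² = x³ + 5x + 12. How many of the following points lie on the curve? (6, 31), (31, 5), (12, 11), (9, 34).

(6, 31): 31² ≡ 36, rhs ≡ 36 → on.
(31, 5): 5² ≡ 25, rhs ≡ 25 → on.
(12, 11): 11² ≡ 10, rhs ≡ 24 → off.
(9, 34): 34² ≡ 9, rhs ≡ 9 → on.

3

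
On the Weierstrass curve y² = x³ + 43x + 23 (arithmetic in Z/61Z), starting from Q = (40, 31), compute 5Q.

Repeated addition: build up to 5Q.
2Q: tangent at (40, 31): λ = (3·40² + 43)/(2·31) ≡ 24/1. 1⁻¹ ≡ 1 (mod 61), so λ ≡ 24·1 ≡ 24.
  x = λ² - 40 - 40 = 576 - 80 ≡ 8; y = λ·(40 - 8) - 31 ≡ 5. → (8, 5)
3Q: (8, 5) + (40, 31). λ = (31 - 5)/(40 - 8) ≡ 26/32 mod 61. 32⁻¹ ≡ 21 (mod 61), so λ ≡ 58.
  x = λ² - 8 - 40 = 3364 - 48 ≡ 22; y = λ·(8 - 22) - 5 ≡ 37. → (22, 37)
4Q: (22, 37) + (40, 31). λ = (31 - 37)/(40 - 22) ≡ 55/18 mod 61. 18⁻¹ ≡ 17 (mod 61), so λ ≡ 20.
  x = λ² - 22 - 40 = 400 - 62 ≡ 33; y = λ·(22 - 33) - 37 ≡ 48. → (33, 48)
5Q: (33, 48) + (40, 31). λ = (31 - 48)/(40 - 33) ≡ 44/7 mod 61. 7⁻¹ ≡ 35 (mod 61), so λ ≡ 15.
  x = λ² - 33 - 40 = 225 - 73 ≡ 30; y = λ·(33 - 30) - 48 ≡ 58. → (30, 58)

(30, 58)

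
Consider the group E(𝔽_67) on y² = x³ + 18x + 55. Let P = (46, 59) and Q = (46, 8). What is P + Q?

The two points share x = 46 and their y-coordinates satisfy 59 + 8 ≡ 0 (mod 67), so they are inverses. Their sum is O.

O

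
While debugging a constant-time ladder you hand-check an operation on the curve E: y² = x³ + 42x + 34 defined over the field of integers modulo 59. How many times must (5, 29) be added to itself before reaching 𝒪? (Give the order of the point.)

5

2P: tangent at (5, 29): λ = (3·5² + 42)/(2·29) ≡ 58/58. 58⁻¹ ≡ 58 (mod 59), so λ ≡ 58·58 ≡ 1.
  x = λ² - 5 - 5 = 1 - 10 ≡ 50; y = λ·(5 - 50) - 29 ≡ 44. → (50, 44)
3P: (50, 44) + (5, 29). λ = (29 - 44)/(5 - 50) ≡ 44/14 mod 59. 14⁻¹ ≡ 38 (mod 59) since 14·38 = 532 ≡ 1, so λ ≡ 20.
  x = λ² - 50 - 5 = 400 - 55 ≡ 50; y = λ·(50 - 50) - 44 ≡ 15. → (50, 15)
4P: (50, 15) + (5, 29). λ = (29 - 15)/(5 - 50) ≡ 14/14 mod 59. 14⁻¹ ≡ 38 (mod 59), so λ ≡ 1.
  x = λ² - 50 - 5 = 1 - 55 ≡ 5; y = λ·(50 - 5) - 15 ≡ 30. → (5, 30)
5P: (5, 30) + (5, 29): same x and y₁ ≡ -y₂, so the sum is 𝒪.
5P = 𝒪, so the order is 5.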